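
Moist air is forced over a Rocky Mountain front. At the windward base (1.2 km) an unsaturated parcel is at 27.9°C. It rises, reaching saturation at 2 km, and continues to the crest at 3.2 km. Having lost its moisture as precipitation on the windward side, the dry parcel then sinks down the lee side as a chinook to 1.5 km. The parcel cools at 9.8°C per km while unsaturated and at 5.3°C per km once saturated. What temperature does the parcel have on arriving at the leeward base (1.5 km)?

30.36°C

From 1200 m to 2000 m (dry): cools by 9.8 × 0.8 = 7.84°C, giving 20.06°C.
From 2000 m to 3200 m (saturated): cools by 5.3 × 1.2 = 6.36°C, giving 13.7°C.
From 3200 m to 1500 m (dry descent): warms by 9.8 × 1.7 = 16.66°C, giving 30.36°C.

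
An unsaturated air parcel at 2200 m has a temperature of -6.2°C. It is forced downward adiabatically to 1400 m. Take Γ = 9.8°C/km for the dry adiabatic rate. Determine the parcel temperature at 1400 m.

2200–1400 m, dry adiabatic: Δz = 0.8 km ⇒ ΔT = +7.84°C; T = 1.64°C

1.64°C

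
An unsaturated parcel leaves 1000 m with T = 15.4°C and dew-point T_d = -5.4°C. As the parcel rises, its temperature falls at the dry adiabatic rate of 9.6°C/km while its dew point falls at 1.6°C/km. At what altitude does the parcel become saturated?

3600 m

T and T_d converge at 9.6 − 1.6 = 8°C per km
Height above start = (15.4 − (-5.4)) / 8 = 2.6 km
LCL altitude = 1000 m + 2600 m = 3600 m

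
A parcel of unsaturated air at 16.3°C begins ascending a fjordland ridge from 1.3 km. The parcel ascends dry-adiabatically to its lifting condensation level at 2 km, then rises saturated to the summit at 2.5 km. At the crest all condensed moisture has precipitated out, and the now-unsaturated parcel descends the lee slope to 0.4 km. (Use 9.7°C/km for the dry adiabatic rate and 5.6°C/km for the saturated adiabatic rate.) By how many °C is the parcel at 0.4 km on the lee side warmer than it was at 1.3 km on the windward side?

Dry to 2000 m: -9.7 × 0.7 km = -6.79°C, so T = 9.51°C.
Saturated to 2500 m: -5.6 × 0.5 km = -2.8°C, so T = 6.71°C.
Dry descent to 400 m: +9.7 × 2.1 km = +20.37°C, so T = 27.08°C.
Net change vs windward start: 27.08 − 16.3 = +10.78°C

+10.78°C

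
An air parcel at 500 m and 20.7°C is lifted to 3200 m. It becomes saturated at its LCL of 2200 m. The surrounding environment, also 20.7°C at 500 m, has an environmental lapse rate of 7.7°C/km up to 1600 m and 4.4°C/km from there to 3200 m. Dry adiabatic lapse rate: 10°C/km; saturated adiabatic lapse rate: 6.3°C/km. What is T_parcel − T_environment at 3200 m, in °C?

-7.79°C (parcel cooler than environment)

Parcel:
  From 500 m to 2200 m (dry): cools by 10 × 1.7 = 17°C, giving 3.7°C.
  From 2200 m to 3200 m (saturated): cools by 6.3 × 1 = 6.3°C, giving -2.6°C.
Environment:
  From 500 m to 1600 m (environment, lower layer): cools by 7.7 × 1.1 = 8.47°C, giving 12.23°C.
  From 1600 m to 3200 m (environment, upper layer): cools by 4.4 × 1.6 = 7.04°C, giving 5.19°C.
T_parcel − T_env = -2.6 − 5.19 = -7.79°C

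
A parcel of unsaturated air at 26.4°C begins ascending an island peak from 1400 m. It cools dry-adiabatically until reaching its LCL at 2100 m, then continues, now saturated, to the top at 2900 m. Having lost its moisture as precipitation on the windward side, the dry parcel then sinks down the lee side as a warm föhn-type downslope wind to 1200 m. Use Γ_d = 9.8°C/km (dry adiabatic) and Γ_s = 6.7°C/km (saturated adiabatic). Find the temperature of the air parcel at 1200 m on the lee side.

30.84°C

From 1400 m to 2100 m (dry): cools by 9.8 × 0.7 = 6.86°C, giving 19.54°C.
From 2100 m to 2900 m (saturated): cools by 6.7 × 0.8 = 5.36°C, giving 14.18°C.
From 2900 m to 1200 m (dry descent): warms by 9.8 × 1.7 = 16.66°C, giving 30.84°C.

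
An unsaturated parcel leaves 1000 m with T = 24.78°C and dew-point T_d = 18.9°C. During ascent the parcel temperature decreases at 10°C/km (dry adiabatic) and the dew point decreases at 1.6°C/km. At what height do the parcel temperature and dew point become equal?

1700 m

T and T_d converge at 10 − 1.6 = 8.4°C per km
Height above start = (24.78 − 18.9) / 8.4 = 0.7 km
LCL altitude = 1000 m + 700 m = 1700 m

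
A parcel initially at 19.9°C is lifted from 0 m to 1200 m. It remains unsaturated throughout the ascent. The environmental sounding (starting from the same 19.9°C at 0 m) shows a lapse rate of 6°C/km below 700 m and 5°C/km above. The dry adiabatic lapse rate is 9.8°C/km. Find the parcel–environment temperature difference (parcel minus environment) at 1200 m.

-5.06°C (parcel cooler than environment)

Parcel:
  Dry to 1200 m: -9.8 × 1.2 km = -11.76°C, so T = 8.14°C.
Environment:
  Environment, lower layer to 700 m: -6 × 0.7 km = -4.2°C, so T = 15.7°C.
  Environment, upper layer to 1200 m: -5 × 0.5 km = -2.5°C, so T = 13.2°C.
T_parcel − T_env = 8.14 − 13.2 = -5.06°C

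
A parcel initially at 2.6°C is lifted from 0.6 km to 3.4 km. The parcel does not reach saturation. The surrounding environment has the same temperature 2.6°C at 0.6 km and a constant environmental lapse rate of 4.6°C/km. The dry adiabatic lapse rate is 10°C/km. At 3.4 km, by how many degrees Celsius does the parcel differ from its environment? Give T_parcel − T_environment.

-15.12°C (parcel cooler than environment)

Parcel:
  Dry to 3400 m: -10 × 2.8 km = -28°C, so T = -25.4°C.
Environment:
  Environment to 3400 m: -4.6 × 2.8 km = -12.88°C, so T = -10.28°C.
T_parcel − T_env = -25.4 − (-10.28) = -15.12°C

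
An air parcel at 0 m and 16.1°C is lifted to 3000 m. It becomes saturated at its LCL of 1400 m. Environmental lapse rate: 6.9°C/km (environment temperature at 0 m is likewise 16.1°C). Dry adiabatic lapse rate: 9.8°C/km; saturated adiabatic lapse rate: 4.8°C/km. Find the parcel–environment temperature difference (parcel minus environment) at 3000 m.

-0.7°C (parcel cooler than environment)

Parcel:
  0 → 1400 m (dry, 9.8°C/km): ΔT = -9.8 × 1.4 = -13.72°C → T = 2.38°C
  1400 → 3000 m (saturated, 4.8°C/km): ΔT = -4.8 × 1.6 = -7.68°C → T = -5.3°C
Environment:
  0 → 3000 m (environment, 6.9°C/km): ΔT = -6.9 × 3 = -20.7°C → T = -4.6°C
T_parcel − T_env = -5.3 − (-4.6) = -0.7°C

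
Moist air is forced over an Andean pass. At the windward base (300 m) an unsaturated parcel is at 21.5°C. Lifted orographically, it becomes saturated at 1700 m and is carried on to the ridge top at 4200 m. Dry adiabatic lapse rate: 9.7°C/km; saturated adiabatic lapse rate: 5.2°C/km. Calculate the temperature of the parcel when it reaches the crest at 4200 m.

-5.08°C

300–1700 m, dry: Δz = 1.4 km ⇒ ΔT = -13.58°C; T = 7.92°C
1700–4200 m, saturated: Δz = 2.5 km ⇒ ΔT = -13°C; T = -5.08°C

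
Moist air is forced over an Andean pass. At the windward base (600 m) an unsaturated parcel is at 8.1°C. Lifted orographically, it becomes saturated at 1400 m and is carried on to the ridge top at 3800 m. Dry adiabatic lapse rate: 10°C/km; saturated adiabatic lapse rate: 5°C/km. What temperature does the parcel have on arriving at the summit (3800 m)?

From 600 m to 1400 m (dry): cools by 10 × 0.8 = 8°C, giving 0.1°C.
From 1400 m to 3800 m (saturated): cools by 5 × 2.4 = 12°C, giving -11.9°C.

-11.9°C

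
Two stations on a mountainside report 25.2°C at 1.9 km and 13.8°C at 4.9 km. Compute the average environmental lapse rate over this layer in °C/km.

3.8°C/km

Γ = −ΔT/Δz = (25.2 − 13.8) / (4900 − 1900) m
  = 11.4°C / 3 km = 3.8°C/km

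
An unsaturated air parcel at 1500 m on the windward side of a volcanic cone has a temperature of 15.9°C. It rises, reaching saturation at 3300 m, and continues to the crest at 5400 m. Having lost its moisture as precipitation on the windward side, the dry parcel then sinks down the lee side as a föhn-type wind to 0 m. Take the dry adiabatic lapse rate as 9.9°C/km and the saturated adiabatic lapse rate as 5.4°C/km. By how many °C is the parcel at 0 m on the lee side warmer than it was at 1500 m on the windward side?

+24.3°C

From 1500 m to 3300 m (dry): cools by 9.9 × 1.8 = 17.82°C, giving -1.92°C.
From 3300 m to 5400 m (saturated): cools by 5.4 × 2.1 = 11.34°C, giving -13.26°C.
From 5400 m to 0 m (dry descent): warms by 9.9 × 5.4 = 53.46°C, giving 40.2°C.
Net change vs windward start: 40.2 − 15.9 = +24.3°C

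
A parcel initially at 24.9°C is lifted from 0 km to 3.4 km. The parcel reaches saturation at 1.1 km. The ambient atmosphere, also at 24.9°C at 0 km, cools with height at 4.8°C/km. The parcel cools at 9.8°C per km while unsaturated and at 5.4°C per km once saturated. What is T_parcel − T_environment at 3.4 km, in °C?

-6.88°C (parcel cooler than environment)

Parcel:
  0–1100 m, dry: Δz = 1.1 km ⇒ ΔT = -10.78°C; T = 14.12°C
  1100–3400 m, saturated: Δz = 2.3 km ⇒ ΔT = -12.42°C; T = 1.7°C
Environment:
  0–3400 m, environment: Δz = 3.4 km ⇒ ΔT = -16.32°C; T = 8.58°C
T_parcel − T_env = 1.7 − 8.58 = -6.88°C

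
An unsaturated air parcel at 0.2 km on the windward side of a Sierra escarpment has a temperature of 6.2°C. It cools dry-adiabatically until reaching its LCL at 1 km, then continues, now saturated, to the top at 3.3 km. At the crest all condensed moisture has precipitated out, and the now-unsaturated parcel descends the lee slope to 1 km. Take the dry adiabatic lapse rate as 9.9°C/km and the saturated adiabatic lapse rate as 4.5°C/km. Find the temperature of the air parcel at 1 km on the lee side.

10.7°C

Dry to 1000 m: -9.9 × 0.8 km = -7.92°C, so T = -1.72°C.
Saturated to 3300 m: -4.5 × 2.3 km = -10.35°C, so T = -12.07°C.
Dry descent to 1000 m: +9.9 × 2.3 km = +22.77°C, so T = 10.7°C.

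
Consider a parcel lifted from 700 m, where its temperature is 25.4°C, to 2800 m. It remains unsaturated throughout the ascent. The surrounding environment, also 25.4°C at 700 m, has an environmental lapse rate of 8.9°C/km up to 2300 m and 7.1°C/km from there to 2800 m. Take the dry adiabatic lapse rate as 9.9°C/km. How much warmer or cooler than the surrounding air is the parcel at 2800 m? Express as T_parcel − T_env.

-3°C (parcel cooler than environment)

Parcel:
  Dry to 2800 m: -9.9 × 2.1 km = -20.79°C, so T = 4.61°C.
Environment:
  Environment, lower layer to 2300 m: -8.9 × 1.6 km = -14.24°C, so T = 11.16°C.
  Environment, upper layer to 2800 m: -7.1 × 0.5 km = -3.55°C, so T = 7.61°C.
T_parcel − T_env = 4.61 − 7.61 = -3°C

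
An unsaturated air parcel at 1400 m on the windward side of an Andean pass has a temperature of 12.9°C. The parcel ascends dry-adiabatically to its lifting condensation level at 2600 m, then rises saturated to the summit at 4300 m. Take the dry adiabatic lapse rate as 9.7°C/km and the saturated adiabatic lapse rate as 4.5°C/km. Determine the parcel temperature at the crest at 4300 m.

1400–2600 m, dry: Δz = 1.2 km ⇒ ΔT = -11.64°C; T = 1.26°C
2600–4300 m, saturated: Δz = 1.7 km ⇒ ΔT = -7.65°C; T = -6.39°C

-6.39°C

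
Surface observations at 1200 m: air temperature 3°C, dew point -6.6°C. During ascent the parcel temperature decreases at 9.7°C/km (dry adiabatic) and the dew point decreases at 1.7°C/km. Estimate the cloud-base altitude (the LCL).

2400 m

T and T_d converge at 9.7 − 1.7 = 8°C per km
Height above start = (3 − (-6.6)) / 8 = 1.2 km
LCL altitude = 1200 m + 1200 m = 2400 m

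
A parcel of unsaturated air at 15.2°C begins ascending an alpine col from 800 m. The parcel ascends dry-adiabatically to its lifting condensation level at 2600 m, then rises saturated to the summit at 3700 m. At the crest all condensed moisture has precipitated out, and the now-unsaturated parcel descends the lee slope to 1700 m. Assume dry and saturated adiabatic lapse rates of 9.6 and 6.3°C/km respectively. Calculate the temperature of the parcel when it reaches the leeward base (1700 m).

10.19°C

From 800 m to 2600 m (dry): cools by 9.6 × 1.8 = 17.28°C, giving -2.08°C.
From 2600 m to 3700 m (saturated): cools by 6.3 × 1.1 = 6.93°C, giving -9.01°C.
From 3700 m to 1700 m (dry descent): warms by 9.6 × 2 = 19.2°C, giving 10.19°C.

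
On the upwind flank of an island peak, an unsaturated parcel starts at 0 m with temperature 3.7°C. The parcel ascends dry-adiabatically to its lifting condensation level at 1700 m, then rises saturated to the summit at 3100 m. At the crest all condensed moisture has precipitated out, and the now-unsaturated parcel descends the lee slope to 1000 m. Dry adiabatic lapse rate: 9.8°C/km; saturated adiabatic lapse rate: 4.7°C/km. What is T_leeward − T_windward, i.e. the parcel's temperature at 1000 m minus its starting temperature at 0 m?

0–1700 m, dry: Δz = 1.7 km ⇒ ΔT = -16.66°C; T = -12.96°C
1700–3100 m, saturated: Δz = 1.4 km ⇒ ΔT = -6.58°C; T = -19.54°C
3100–1000 m, dry descent: Δz = 2.1 km ⇒ ΔT = +20.58°C; T = 1.04°C
Net change vs windward start: 1.04 − 3.7 = -2.66°C

-2.66°C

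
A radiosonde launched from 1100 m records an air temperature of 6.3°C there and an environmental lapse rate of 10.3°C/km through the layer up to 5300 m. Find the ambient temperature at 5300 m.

-36.96°C

Environmental to 5300 m: -10.3 × 4.2 km = -43.26°C, so T = -36.96°C.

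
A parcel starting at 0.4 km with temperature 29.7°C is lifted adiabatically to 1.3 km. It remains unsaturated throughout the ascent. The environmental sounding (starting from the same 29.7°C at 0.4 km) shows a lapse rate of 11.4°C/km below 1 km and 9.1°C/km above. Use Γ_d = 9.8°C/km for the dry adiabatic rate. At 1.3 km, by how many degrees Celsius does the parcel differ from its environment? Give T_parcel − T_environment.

+0.75°C (parcel warmer than environment)

Parcel:
  400 → 1300 m (dry, 9.8°C/km): ΔT = -9.8 × 0.9 = -8.82°C → T = 20.88°C
Environment:
  400 → 1000 m (environment, lower layer, 11.4°C/km): ΔT = -11.4 × 0.6 = -6.84°C → T = 22.86°C
  1000 → 1300 m (environment, upper layer, 9.1°C/km): ΔT = -9.1 × 0.3 = -2.73°C → T = 20.13°C
T_parcel − T_env = 20.88 − 20.13 = +0.75°C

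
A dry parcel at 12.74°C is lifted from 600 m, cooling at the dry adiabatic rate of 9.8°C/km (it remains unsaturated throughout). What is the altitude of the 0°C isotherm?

Height above start = (12.74 − 0) / 9.8 = 1.3 km
Altitude = 600 m + 1300 m = 1900 m

1900 m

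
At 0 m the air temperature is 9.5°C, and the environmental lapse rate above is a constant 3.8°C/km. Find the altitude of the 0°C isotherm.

Height above start = (9.5 − 0) / 3.8 = 2.5 km
Altitude = 0 m + 2500 m = 2500 m

2500 m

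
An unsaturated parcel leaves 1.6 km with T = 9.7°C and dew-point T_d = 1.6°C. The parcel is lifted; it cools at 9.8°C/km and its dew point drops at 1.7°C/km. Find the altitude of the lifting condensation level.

T and T_d converge at 9.8 − 1.7 = 8.1°C per km
Height above start = (9.7 − 1.6) / 8.1 = 1 km
LCL altitude = 1600 m + 1000 m = 2600 m

2.6 km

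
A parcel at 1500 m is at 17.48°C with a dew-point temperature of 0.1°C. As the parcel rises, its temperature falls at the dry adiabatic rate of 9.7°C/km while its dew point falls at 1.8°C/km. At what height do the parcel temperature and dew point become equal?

3700 m

T and T_d converge at 9.7 − 1.8 = 7.9°C per km
Height above start = (17.48 − 0.1) / 7.9 = 2.2 km
LCL altitude = 1500 m + 2200 m = 3700 m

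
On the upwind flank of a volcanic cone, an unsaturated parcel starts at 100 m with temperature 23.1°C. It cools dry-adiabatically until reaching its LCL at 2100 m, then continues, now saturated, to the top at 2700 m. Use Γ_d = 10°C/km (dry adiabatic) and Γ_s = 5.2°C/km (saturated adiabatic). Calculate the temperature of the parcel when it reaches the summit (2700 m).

100–2100 m, dry: Δz = 2 km ⇒ ΔT = -20°C; T = 3.1°C
2100–2700 m, saturated: Δz = 0.6 km ⇒ ΔT = -3.12°C; T = -0.02°C

-0.02°C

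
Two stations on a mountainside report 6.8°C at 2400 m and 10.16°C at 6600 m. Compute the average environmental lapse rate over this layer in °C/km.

Γ = −ΔT/Δz = (6.8 − 10.16) / (6600 − 2400) m
  = -3.36°C / 4.2 km = -0.8°C/km

-0.8°C/km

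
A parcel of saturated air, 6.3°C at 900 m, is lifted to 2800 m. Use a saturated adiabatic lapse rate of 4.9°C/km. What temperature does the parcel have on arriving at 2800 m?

-3.01°C

From 900 m to 2800 m (saturated adiabatic): cools by 4.9 × 1.9 = 9.31°C, giving -3.01°C.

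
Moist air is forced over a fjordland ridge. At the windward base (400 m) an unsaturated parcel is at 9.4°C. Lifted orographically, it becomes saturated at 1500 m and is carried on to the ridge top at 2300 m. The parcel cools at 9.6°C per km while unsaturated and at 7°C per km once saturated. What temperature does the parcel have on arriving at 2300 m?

-6.76°C

400–1500 m, dry: Δz = 1.1 km ⇒ ΔT = -10.56°C; T = -1.16°C
1500–2300 m, saturated: Δz = 0.8 km ⇒ ΔT = -5.6°C; T = -6.76°C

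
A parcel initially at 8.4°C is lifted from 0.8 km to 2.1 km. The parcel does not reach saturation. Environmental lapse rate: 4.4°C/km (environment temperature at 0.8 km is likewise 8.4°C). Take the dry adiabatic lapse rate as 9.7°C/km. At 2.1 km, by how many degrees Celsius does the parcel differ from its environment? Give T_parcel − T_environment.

-6.89°C (parcel cooler than environment)

Parcel:
  From 800 m to 2100 m (dry): cools by 9.7 × 1.3 = 12.61°C, giving -4.21°C.
Environment:
  From 800 m to 2100 m (environment): cools by 4.4 × 1.3 = 5.72°C, giving 2.68°C.
T_parcel − T_env = -4.21 − 2.68 = -6.89°C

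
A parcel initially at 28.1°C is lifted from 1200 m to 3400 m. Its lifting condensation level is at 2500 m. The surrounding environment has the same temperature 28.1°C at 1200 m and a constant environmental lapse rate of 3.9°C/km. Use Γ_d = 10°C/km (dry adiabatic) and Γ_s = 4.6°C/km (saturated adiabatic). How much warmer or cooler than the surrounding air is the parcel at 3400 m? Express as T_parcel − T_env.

Parcel:
  1200–2500 m, dry: Δz = 1.3 km ⇒ ΔT = -13°C; T = 15.1°C
  2500–3400 m, saturated: Δz = 0.9 km ⇒ ΔT = -4.14°C; T = 10.96°C
Environment:
  1200–3400 m, environment: Δz = 2.2 km ⇒ ΔT = -8.58°C; T = 19.52°C
T_parcel − T_env = 10.96 − 19.52 = -8.56°C

-8.56°C (parcel cooler than environment)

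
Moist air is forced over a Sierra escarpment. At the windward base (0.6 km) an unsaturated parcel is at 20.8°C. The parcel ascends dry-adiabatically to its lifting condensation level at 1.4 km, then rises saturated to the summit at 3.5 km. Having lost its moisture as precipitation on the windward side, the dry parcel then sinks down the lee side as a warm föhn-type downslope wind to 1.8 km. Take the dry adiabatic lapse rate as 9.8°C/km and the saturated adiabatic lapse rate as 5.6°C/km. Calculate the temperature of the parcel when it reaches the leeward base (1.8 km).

17.86°C

Dry to 1400 m: -9.8 × 0.8 km = -7.84°C, so T = 12.96°C.
Saturated to 3500 m: -5.6 × 2.1 km = -11.76°C, so T = 1.2°C.
Dry descent to 1800 m: +9.8 × 1.7 km = +16.66°C, so T = 17.86°C.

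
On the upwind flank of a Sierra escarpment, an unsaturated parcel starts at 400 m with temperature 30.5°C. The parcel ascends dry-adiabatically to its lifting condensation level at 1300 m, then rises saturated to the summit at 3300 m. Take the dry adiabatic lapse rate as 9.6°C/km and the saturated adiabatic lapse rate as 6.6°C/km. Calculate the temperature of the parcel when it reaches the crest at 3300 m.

8.66°C

From 400 m to 1300 m (dry): cools by 9.6 × 0.9 = 8.64°C, giving 21.86°C.
From 1300 m to 3300 m (saturated): cools by 6.6 × 2 = 13.2°C, giving 8.66°C.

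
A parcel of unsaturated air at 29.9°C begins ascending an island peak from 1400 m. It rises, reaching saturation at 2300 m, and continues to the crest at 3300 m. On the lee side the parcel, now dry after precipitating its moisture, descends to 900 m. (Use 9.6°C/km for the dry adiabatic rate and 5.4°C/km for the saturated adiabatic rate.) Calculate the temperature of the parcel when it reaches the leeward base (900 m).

Dry to 2300 m: -9.6 × 0.9 km = -8.64°C, so T = 21.26°C.
Saturated to 3300 m: -5.4 × 1 km = -5.4°C, so T = 15.86°C.
Dry descent to 900 m: +9.6 × 2.4 km = +23.04°C, so T = 38.9°C.

38.9°C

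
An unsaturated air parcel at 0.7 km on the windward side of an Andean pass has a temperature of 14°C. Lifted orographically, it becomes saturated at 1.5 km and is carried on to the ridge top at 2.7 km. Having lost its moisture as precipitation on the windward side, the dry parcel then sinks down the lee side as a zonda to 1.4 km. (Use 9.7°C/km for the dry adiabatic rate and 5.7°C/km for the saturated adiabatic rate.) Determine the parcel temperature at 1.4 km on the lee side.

12.01°C

Dry to 1500 m: -9.7 × 0.8 km = -7.76°C, so T = 6.24°C.
Saturated to 2700 m: -5.7 × 1.2 km = -6.84°C, so T = -0.6°C.
Dry descent to 1400 m: +9.7 × 1.3 km = +12.61°C, so T = 12.01°C.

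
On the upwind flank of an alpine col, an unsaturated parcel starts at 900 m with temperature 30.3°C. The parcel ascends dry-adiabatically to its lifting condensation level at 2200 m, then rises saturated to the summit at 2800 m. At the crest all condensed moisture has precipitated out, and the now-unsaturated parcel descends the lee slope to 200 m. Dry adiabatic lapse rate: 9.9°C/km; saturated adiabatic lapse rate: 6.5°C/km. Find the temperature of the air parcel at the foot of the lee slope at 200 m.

39.27°C

Dry to 2200 m: -9.9 × 1.3 km = -12.87°C, so T = 17.43°C.
Saturated to 2800 m: -6.5 × 0.6 km = -3.9°C, so T = 13.53°C.
Dry descent to 200 m: +9.9 × 2.6 km = +25.74°C, so T = 39.27°C.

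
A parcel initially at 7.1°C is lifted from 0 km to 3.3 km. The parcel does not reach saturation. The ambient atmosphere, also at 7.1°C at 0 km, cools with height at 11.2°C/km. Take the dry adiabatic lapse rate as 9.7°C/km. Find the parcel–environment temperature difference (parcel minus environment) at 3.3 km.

+4.95°C (parcel warmer than environment)

Parcel:
  From 0 m to 3300 m (dry): cools by 9.7 × 3.3 = 32.01°C, giving -24.91°C.
Environment:
  From 0 m to 3300 m (environment): cools by 11.2 × 3.3 = 36.96°C, giving -29.86°C.
T_parcel − T_env = -24.91 − (-29.86) = +4.95°C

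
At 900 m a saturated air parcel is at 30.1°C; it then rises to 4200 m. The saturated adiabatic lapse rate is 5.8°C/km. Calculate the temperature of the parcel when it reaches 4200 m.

900 → 4200 m (saturated adiabatic, 5.8°C/km): ΔT = -5.8 × 3.3 = -19.14°C → T = 10.96°C

10.96°C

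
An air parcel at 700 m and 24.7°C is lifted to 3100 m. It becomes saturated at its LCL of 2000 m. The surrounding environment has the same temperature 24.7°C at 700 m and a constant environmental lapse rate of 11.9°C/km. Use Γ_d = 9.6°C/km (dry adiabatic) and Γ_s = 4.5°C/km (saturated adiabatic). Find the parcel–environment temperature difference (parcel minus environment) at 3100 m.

Parcel:
  700 → 2000 m (dry, 9.6°C/km): ΔT = -9.6 × 1.3 = -12.48°C → T = 12.22°C
  2000 → 3100 m (saturated, 4.5°C/km): ΔT = -4.5 × 1.1 = -4.95°C → T = 7.27°C
Environment:
  700 → 3100 m (environment, 11.9°C/km): ΔT = -11.9 × 2.4 = -28.56°C → T = -3.86°C
T_parcel − T_env = 7.27 − (-3.86) = +11.13°C

+11.13°C (parcel warmer than environment)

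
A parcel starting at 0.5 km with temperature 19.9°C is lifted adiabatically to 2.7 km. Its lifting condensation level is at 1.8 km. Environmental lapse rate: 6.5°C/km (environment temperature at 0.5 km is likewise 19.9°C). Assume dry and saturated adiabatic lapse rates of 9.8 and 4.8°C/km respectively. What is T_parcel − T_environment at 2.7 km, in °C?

-2.76°C (parcel cooler than environment)

Parcel:
  500–1800 m, dry: Δz = 1.3 km ⇒ ΔT = -12.74°C; T = 7.16°C
  1800–2700 m, saturated: Δz = 0.9 km ⇒ ΔT = -4.32°C; T = 2.84°C
Environment:
  500–2700 m, environment: Δz = 2.2 km ⇒ ΔT = -14.3°C; T = 5.6°C
T_parcel − T_env = 2.84 − 5.6 = -2.76°C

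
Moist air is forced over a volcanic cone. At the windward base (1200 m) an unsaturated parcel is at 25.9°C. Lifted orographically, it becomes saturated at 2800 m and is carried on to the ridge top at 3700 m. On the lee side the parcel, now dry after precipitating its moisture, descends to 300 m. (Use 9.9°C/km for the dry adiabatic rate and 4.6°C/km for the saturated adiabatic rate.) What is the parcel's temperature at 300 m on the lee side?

1200–2800 m, dry: Δz = 1.6 km ⇒ ΔT = -15.84°C; T = 10.06°C
2800–3700 m, saturated: Δz = 0.9 km ⇒ ΔT = -4.14°C; T = 5.92°C
3700–300 m, dry descent: Δz = 3.4 km ⇒ ΔT = +33.66°C; T = 39.58°C

39.58°C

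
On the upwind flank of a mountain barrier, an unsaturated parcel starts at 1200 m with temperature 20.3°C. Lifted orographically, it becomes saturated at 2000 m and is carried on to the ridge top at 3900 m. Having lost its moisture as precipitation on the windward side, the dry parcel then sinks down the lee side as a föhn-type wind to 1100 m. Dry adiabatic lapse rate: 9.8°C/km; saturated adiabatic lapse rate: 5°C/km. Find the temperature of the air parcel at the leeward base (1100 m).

30.4°C

Dry to 2000 m: -9.8 × 0.8 km = -7.84°C, so T = 12.46°C.
Saturated to 3900 m: -5 × 1.9 km = -9.5°C, so T = 2.96°C.
Dry descent to 1100 m: +9.8 × 2.8 km = +27.44°C, so T = 30.4°C.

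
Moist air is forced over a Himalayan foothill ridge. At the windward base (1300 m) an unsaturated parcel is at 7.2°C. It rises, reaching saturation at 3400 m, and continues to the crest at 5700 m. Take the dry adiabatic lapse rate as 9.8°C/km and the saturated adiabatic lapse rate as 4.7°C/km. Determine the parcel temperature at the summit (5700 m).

1300–3400 m, dry: Δz = 2.1 km ⇒ ΔT = -20.58°C; T = -13.38°C
3400–5700 m, saturated: Δz = 2.3 km ⇒ ΔT = -10.81°C; T = -24.19°C

-24.19°C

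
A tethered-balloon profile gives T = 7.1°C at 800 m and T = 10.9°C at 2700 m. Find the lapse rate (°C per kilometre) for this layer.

Γ = −ΔT/Δz = (7.1 − 10.9) / (2700 − 800) m
  = -3.8°C / 1.9 km = -2°C/km

-2°C/km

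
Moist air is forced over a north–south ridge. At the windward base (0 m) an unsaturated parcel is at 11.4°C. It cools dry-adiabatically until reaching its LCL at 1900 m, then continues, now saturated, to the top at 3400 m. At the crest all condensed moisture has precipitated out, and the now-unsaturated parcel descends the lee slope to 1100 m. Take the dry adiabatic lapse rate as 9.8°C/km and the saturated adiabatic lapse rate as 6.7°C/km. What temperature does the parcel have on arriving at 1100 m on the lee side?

5.27°C

From 0 m to 1900 m (dry): cools by 9.8 × 1.9 = 18.62°C, giving -7.22°C.
From 1900 m to 3400 m (saturated): cools by 6.7 × 1.5 = 10.05°C, giving -17.27°C.
From 3400 m to 1100 m (dry descent): warms by 9.8 × 2.3 = 22.54°C, giving 5.27°C.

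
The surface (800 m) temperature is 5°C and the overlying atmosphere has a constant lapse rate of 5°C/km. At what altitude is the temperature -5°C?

Height above start = (5 − (-5)) / 5 = 2 km
Altitude = 800 m + 2000 m = 2800 m

2800 m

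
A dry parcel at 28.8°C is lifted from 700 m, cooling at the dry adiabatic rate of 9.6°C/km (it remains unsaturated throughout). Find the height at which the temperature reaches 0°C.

3700 m

Height above start = (28.8 − 0) / 9.6 = 3 km
Altitude = 700 m + 3000 m = 3700 m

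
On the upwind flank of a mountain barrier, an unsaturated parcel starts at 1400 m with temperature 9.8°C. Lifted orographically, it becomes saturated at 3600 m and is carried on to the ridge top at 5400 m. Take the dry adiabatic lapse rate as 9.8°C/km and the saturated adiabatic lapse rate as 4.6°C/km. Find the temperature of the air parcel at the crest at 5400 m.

From 1400 m to 3600 m (dry): cools by 9.8 × 2.2 = 21.56°C, giving -11.76°C.
From 3600 m to 5400 m (saturated): cools by 4.6 × 1.8 = 8.28°C, giving -20.04°C.

-20.04°C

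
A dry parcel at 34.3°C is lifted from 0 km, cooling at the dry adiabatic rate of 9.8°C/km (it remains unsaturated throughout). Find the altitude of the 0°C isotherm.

Height above start = (34.3 − 0) / 9.8 = 3.5 km
Altitude = 0 m + 3500 m = 3500 m

3.5 km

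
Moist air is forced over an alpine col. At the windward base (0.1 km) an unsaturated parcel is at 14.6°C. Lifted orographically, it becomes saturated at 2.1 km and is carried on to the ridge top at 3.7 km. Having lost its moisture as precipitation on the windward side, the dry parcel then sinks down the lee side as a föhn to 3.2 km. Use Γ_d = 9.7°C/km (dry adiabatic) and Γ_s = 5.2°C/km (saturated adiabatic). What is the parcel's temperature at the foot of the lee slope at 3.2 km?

100–2100 m, dry: Δz = 2 km ⇒ ΔT = -19.4°C; T = -4.8°C
2100–3700 m, saturated: Δz = 1.6 km ⇒ ΔT = -8.32°C; T = -13.12°C
3700–3200 m, dry descent: Δz = 0.5 km ⇒ ΔT = +4.85°C; T = -8.27°C

-8.27°C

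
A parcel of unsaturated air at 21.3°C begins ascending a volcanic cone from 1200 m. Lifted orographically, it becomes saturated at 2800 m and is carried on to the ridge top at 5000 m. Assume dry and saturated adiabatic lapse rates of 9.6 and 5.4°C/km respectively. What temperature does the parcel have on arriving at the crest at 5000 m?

-5.94°C

1200 → 2800 m (dry, 9.6°C/km): ΔT = -9.6 × 1.6 = -15.36°C → T = 5.94°C
2800 → 5000 m (saturated, 5.4°C/km): ΔT = -5.4 × 2.2 = -11.88°C → T = -5.94°C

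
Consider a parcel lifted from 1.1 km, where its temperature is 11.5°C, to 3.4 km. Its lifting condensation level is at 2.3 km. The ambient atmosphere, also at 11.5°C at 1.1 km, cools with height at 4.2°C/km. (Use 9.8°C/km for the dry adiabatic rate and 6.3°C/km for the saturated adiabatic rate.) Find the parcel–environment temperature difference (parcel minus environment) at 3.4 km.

-9.03°C (parcel cooler than environment)

Parcel:
  Dry to 2300 m: -9.8 × 1.2 km = -11.76°C, so T = -0.26°C.
  Saturated to 3400 m: -6.3 × 1.1 km = -6.93°C, so T = -7.19°C.
Environment:
  Environment to 3400 m: -4.2 × 2.3 km = -9.66°C, so T = 1.84°C.
T_parcel − T_env = -7.19 − 1.84 = -9.03°C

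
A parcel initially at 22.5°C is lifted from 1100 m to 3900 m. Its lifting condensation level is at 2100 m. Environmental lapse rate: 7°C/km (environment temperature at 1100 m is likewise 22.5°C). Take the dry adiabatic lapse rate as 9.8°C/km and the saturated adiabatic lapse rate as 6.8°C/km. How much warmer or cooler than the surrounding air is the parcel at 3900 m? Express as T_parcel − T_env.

-2.44°C (parcel cooler than environment)

Parcel:
  1100 → 2100 m (dry, 9.8°C/km): ΔT = -9.8 × 1 = -9.8°C → T = 12.7°C
  2100 → 3900 m (saturated, 6.8°C/km): ΔT = -6.8 × 1.8 = -12.24°C → T = 0.46°C
Environment:
  1100 → 3900 m (environment, 7°C/km): ΔT = -7 × 2.8 = -19.6°C → T = 2.9°C
T_parcel − T_env = 0.46 − 2.9 = -2.44°C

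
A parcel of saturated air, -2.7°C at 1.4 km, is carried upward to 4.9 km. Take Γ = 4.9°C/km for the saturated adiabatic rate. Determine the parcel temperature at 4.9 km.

-19.85°C

1400 → 4900 m (saturated adiabatic, 4.9°C/km): ΔT = -4.9 × 3.5 = -17.15°C → T = -19.85°C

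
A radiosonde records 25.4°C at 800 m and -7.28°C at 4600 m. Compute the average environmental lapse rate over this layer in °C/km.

Γ = −ΔT/Δz = (25.4 − (-7.28)) / (4600 − 800) m
  = 32.68°C / 3.8 km = 8.6°C/km

8.6°C/km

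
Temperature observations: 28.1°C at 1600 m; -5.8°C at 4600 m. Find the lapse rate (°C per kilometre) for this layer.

11.3°C/km

Γ = −ΔT/Δz = (28.1 − (-5.8)) / (4600 − 1600) m
  = 33.9°C / 3 km = 11.3°C/km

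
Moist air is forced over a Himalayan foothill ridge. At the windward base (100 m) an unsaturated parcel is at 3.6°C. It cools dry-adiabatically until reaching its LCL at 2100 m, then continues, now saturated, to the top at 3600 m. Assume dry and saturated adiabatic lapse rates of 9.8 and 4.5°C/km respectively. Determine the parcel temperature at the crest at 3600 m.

100 → 2100 m (dry, 9.8°C/km): ΔT = -9.8 × 2 = -19.6°C → T = -16°C
2100 → 3600 m (saturated, 4.5°C/km): ΔT = -4.5 × 1.5 = -6.75°C → T = -22.75°C

-22.75°C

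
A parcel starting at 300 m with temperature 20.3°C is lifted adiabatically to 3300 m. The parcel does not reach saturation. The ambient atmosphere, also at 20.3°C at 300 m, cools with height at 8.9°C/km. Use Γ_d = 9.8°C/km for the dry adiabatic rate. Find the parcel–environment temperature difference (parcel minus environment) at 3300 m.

Parcel:
  300–3300 m, dry: Δz = 3 km ⇒ ΔT = -29.4°C; T = -9.1°C
Environment:
  300–3300 m, environment: Δz = 3 km ⇒ ΔT = -26.7°C; T = -6.4°C
T_parcel − T_env = -9.1 − (-6.4) = -2.7°C

-2.7°C (parcel cooler than environment)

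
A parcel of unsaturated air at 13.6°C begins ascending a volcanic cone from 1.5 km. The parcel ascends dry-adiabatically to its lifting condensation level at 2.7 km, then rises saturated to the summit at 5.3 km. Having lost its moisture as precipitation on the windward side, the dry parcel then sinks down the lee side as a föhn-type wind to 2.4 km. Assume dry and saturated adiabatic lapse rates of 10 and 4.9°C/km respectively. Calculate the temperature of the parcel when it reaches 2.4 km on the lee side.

From 1500 m to 2700 m (dry): cools by 10 × 1.2 = 12°C, giving 1.6°C.
From 2700 m to 5300 m (saturated): cools by 4.9 × 2.6 = 12.74°C, giving -11.14°C.
From 5300 m to 2400 m (dry descent): warms by 10 × 2.9 = 29°C, giving 17.86°C.

17.86°C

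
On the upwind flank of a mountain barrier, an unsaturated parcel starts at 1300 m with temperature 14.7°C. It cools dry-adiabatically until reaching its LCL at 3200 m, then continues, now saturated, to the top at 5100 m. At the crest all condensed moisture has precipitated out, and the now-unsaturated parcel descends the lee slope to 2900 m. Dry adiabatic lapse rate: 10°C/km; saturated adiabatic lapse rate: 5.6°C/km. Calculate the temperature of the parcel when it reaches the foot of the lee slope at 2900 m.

7.06°C

1300 → 3200 m (dry, 10°C/km): ΔT = -10 × 1.9 = -19°C → T = -4.3°C
3200 → 5100 m (saturated, 5.6°C/km): ΔT = -5.6 × 1.9 = -10.64°C → T = -14.94°C
5100 → 2900 m (dry descent, 10°C/km): ΔT = +10 × 2.2 = +22°C → T = 7.06°C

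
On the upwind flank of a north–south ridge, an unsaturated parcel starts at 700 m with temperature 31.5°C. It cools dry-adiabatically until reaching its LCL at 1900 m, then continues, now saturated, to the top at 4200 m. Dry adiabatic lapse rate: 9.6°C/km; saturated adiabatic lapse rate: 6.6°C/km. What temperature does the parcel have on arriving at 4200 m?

4.8°C

700–1900 m, dry: Δz = 1.2 km ⇒ ΔT = -11.52°C; T = 19.98°C
1900–4200 m, saturated: Δz = 2.3 km ⇒ ΔT = -15.18°C; T = 4.8°C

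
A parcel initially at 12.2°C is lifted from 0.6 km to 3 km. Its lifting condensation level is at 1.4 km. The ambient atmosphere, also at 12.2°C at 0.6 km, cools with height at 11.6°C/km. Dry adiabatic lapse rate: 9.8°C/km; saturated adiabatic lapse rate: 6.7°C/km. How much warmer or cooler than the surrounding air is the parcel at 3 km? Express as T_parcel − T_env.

Parcel:
  600–1400 m, dry: Δz = 0.8 km ⇒ ΔT = -7.84°C; T = 4.36°C
  1400–3000 m, saturated: Δz = 1.6 km ⇒ ΔT = -10.72°C; T = -6.36°C
Environment:
  600–3000 m, environment: Δz = 2.4 km ⇒ ΔT = -27.84°C; T = -15.64°C
T_parcel − T_env = -6.36 − (-15.64) = +9.28°C

+9.28°C (parcel warmer than environment)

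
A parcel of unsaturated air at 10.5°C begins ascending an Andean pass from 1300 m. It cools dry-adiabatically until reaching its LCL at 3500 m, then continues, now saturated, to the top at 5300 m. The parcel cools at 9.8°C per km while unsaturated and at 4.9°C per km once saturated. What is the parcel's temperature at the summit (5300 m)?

-19.88°C

1300–3500 m, dry: Δz = 2.2 km ⇒ ΔT = -21.56°C; T = -11.06°C
3500–5300 m, saturated: Δz = 1.8 km ⇒ ΔT = -8.82°C; T = -19.88°C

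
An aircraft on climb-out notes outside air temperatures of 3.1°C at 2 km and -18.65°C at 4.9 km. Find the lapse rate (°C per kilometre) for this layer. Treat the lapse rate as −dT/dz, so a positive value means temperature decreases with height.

7.5°C/km

Γ = −ΔT/Δz = (3.1 − (-18.65)) / (4900 − 2000) m
  = 21.75°C / 2.9 km = 7.5°C/km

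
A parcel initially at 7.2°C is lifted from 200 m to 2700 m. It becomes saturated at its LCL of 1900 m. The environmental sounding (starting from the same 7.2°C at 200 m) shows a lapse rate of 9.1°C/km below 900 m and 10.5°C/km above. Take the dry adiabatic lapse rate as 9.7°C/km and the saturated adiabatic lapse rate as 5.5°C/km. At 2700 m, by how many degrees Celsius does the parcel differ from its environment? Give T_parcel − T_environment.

Parcel:
  Dry to 1900 m: -9.7 × 1.7 km = -16.49°C, so T = -9.29°C.
  Saturated to 2700 m: -5.5 × 0.8 km = -4.4°C, so T = -13.69°C.
Environment:
  Environment, lower layer to 900 m: -9.1 × 0.7 km = -6.37°C, so T = 0.83°C.
  Environment, upper layer to 2700 m: -10.5 × 1.8 km = -18.9°C, so T = -18.07°C.
T_parcel − T_env = -13.69 − (-18.07) = +4.38°C

+4.38°C (parcel warmer than environment)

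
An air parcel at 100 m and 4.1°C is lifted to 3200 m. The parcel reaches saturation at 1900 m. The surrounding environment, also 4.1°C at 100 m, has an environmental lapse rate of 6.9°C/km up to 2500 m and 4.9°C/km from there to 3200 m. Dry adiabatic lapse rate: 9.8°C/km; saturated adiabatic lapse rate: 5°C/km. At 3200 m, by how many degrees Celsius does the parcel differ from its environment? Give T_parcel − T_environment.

Parcel:
  From 100 m to 1900 m (dry): cools by 9.8 × 1.8 = 17.64°C, giving -13.54°C.
  From 1900 m to 3200 m (saturated): cools by 5 × 1.3 = 6.5°C, giving -20.04°C.
Environment:
  From 100 m to 2500 m (environment, lower layer): cools by 6.9 × 2.4 = 16.56°C, giving -12.46°C.
  From 2500 m to 3200 m (environment, upper layer): cools by 4.9 × 0.7 = 3.43°C, giving -15.89°C.
T_parcel − T_env = -20.04 − (-15.89) = -4.15°C

-4.15°C (parcel cooler than environment)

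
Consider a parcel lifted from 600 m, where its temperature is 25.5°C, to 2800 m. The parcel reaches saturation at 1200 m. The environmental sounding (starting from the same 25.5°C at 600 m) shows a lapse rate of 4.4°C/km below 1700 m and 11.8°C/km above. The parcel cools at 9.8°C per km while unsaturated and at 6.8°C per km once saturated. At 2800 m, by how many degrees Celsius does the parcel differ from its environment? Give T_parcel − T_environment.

+1.06°C (parcel warmer than environment)

Parcel:
  From 600 m to 1200 m (dry): cools by 9.8 × 0.6 = 5.88°C, giving 19.62°C.
  From 1200 m to 2800 m (saturated): cools by 6.8 × 1.6 = 10.88°C, giving 8.74°C.
Environment:
  From 600 m to 1700 m (environment, lower layer): cools by 4.4 × 1.1 = 4.84°C, giving 20.66°C.
  From 1700 m to 2800 m (environment, upper layer): cools by 11.8 × 1.1 = 12.98°C, giving 7.68°C.
T_parcel − T_env = 8.74 − 7.68 = +1.06°C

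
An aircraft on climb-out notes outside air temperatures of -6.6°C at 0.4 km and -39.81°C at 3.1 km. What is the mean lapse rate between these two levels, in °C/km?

12.3°C/km

Γ = −ΔT/Δz = (-6.6 − (-39.81)) / (3100 − 400) m
  = 33.21°C / 2.7 km = 12.3°C/km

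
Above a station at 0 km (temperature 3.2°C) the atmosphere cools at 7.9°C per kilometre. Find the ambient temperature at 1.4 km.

From 0 m to 1400 m (environmental): cools by 7.9 × 1.4 = 11.06°C, giving -7.86°C.

-7.86°C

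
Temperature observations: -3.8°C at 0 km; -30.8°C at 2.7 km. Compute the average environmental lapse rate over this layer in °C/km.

Γ = −ΔT/Δz = (-3.8 − (-30.8)) / (2700 − 0) m
  = 27°C / 2.7 km = 10°C/km

10°C/km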